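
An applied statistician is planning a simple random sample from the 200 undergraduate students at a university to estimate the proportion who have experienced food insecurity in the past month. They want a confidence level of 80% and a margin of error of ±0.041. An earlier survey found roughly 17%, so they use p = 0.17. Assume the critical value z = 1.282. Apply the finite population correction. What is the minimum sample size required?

Unadjusted: n₀ = 1.282² × 0.17 × 0.83 / 0.041² ≈ 137.95, so n₀ = 138.
Finite population correction with N = 200: n = n₀ / (1 + (n₀−1)/N) = 138 / (1 + 137/200) = 138 / 1.6850 ≈ 81.90.
Rounding up, n = 82.

82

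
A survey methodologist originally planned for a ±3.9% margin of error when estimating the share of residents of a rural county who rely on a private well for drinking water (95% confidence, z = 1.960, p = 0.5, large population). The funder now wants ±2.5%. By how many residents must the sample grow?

905

At ±3.9%: n = 1.960² × 0.2500 / 0.039² ≈ 631.43 → 632.
At ±2.5%: n = 1.960² × 0.2500 / 0.025² ≈ 1536.64 → 1537.
Additional respondents: 1537 − 632 = 905.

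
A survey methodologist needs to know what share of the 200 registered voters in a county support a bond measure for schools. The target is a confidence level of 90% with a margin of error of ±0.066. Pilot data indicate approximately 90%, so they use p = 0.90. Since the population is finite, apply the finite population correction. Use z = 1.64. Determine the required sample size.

44

Unadjusted: n₀ = 1.64² × 0.90 × 0.10 / 0.066² ≈ 55.57, so n₀ = 56.
Finite population correction with N = 200: n = n₀ / (1 + (n₀−1)/N) = 56 / (1 + 55/200) = 56 / 1.2750 ≈ 43.92.
Rounding up, n = 44.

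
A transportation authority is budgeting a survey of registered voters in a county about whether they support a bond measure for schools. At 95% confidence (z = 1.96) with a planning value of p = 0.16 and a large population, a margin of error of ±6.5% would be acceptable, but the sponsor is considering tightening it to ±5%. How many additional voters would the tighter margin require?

84

At ±6.5%: n = 1.96² × 0.1344 / 0.065² ≈ 122.20 → 123.
At ±5%: n = 1.96² × 0.1344 / 0.050² ≈ 206.52 → 207.
Additional respondents: 207 − 123 = 84.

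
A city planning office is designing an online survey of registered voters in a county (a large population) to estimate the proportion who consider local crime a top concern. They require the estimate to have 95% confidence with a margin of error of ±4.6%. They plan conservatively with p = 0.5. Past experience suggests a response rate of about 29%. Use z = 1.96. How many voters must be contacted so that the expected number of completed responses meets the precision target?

Completed interviews needed: n₀ = 1.96² × 0.2500 / 0.046² ≈ 453.88 → 454.
At a 29% response rate, contacts needed = 454 / 0.29 ≈ 1565.52 → 1566.

1566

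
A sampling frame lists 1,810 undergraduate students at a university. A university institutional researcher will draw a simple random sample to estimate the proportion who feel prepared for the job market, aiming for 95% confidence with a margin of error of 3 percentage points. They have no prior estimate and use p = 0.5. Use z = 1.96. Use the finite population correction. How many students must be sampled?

672

Unadjusted: n₀ = 1.96² × 0.50 × 0.50 / 0.030² ≈ 1067.11, so n₀ = 1068.
Finite population correction with N = 1,810: n = n₀ / (1 + (n₀−1)/N) = 1068 / (1 + 1067/1810) = 1068 / 1.5895 ≈ 671.91.
Rounding up, n = 672.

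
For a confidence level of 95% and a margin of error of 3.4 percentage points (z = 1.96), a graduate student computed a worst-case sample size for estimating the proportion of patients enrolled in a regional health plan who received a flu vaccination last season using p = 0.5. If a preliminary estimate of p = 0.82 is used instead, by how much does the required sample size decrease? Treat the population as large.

Conservative (p = 0.5): n = 1.96² × 0.25 / 0.034² ≈ 830.80 → 831.
Using p = 0.82: p(1−p) = 0.1476, so n = 1.96² × 0.1476 / 0.034² ≈ 490.50 → 491.
Reduction: 831 − 491 = 340.

340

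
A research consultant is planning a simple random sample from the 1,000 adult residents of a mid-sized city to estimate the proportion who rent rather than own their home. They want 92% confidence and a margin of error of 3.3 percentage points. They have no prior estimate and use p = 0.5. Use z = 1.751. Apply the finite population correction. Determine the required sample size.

414

Unadjusted: n₀ = 1.751² × 0.50 × 0.50 / 0.033² ≈ 703.86, so n₀ = 704.
Finite population correction with N = 1,000: n = n₀ / (1 + (n₀−1)/N) = 704 / (1 + 703/1000) = 704 / 1.7030 ≈ 413.39.
Rounding up, n = 414.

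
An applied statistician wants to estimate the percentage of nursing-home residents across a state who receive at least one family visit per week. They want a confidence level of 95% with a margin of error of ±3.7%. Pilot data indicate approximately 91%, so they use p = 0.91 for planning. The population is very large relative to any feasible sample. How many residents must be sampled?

For 95% confidence, z = 1.960.
With p = 0.91, p(1−p) = 0.0819.
n = z²·p(1−p)/E² = 1.960² × 0.0819 / 0.037² = 3.8416 × 0.0819 / 0.001369 ≈ 229.82.
Rounding up gives n = 230.

230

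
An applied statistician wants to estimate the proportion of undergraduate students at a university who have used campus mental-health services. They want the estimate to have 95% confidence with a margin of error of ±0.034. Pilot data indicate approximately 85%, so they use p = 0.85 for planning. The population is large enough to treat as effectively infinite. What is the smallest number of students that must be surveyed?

For 95% confidence, z = 1.960.
With p = 0.85, p(1−p) = 0.1275.
n = z²·p(1−p)/E² = 1.960² × 0.1275 / 0.034² = 3.8416 × 0.1275 / 0.001156 ≈ 423.71.
Rounding up gives n = 424.

424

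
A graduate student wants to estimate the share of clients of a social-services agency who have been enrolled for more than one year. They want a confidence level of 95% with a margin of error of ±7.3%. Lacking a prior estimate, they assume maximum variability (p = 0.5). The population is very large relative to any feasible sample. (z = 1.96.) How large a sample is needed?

181

With p = 0.5, p(1−p) = 0.25.
n = z²·p(1−p)/E² = 1.96² × 0.2500 / 0.073² = 3.8416 × 0.2500 / 0.005329 ≈ 180.22.
Rounding up gives n = 181.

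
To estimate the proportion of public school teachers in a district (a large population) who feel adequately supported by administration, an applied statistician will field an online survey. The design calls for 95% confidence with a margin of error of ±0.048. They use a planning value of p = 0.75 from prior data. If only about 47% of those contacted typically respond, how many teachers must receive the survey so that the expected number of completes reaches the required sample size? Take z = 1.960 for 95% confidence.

Completed interviews needed: n₀ = 1.960² × 0.1875 / 0.048² ≈ 312.63 → 313.
At a 47% response rate, contacts needed = 313 / 0.47 ≈ 665.96 → 666.

666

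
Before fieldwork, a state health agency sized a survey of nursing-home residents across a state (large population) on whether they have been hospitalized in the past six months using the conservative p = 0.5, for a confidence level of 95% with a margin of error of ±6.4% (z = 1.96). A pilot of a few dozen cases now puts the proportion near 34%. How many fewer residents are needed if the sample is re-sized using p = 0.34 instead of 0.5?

Conservative (p = 0.5): n = 1.96² × 0.25 / 0.064² ≈ 234.47 → 235.
Using p = 0.34: p(1−p) = 0.2244, so n = 1.96² × 0.2244 / 0.064² ≈ 210.46 → 211.
Reduction: 235 − 211 = 24.

24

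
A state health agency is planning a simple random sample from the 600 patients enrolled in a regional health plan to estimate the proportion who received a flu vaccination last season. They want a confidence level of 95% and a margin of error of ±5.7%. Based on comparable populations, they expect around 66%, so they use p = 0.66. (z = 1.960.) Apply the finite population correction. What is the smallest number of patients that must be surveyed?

Unadjusted: n₀ = 1.960² × 0.66 × 0.34 / 0.057² ≈ 265.33, so n₀ = 266.
Finite population correction with N = 600: n = n₀ / (1 + (n₀−1)/N) = 266 / (1 + 265/600) = 266 / 1.4417 ≈ 184.51.
Rounding up, n = 185.

185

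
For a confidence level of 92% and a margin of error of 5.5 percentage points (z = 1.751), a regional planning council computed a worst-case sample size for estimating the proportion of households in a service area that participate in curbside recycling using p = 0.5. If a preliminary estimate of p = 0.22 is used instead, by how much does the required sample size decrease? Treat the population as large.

Conservative (p = 0.5): n = 1.751² × 0.25 / 0.055² ≈ 253.39 → 254.
Using p = 0.22: p(1−p) = 0.1716, so n = 1.751² × 0.1716 / 0.055² ≈ 173.93 → 174.
Reduction: 254 − 174 = 80.

80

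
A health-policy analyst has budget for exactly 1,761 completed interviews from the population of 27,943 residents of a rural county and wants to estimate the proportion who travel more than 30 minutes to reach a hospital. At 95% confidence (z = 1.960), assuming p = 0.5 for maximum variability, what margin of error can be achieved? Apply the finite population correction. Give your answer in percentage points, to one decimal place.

2.3

Finite-population factor: (N−n)/(N−1) = (27943−1761)/(27943−1) = 0.9370.
SE(p̂) = √[p(1−p)/n · (N−n)/(N−1)] = √[0.2500/1761 × 0.9370] = 0.01153.
E = z × SE = 1.960 × 0.01153 = 0.02261 ≈ 2.3 percentage points.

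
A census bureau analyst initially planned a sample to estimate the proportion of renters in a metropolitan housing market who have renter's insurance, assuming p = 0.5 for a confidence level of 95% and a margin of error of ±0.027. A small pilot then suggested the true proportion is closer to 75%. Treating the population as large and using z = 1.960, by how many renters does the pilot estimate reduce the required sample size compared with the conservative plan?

329

Conservative (p = 0.5): n = 1.960² × 0.25 / 0.027² ≈ 1317.42 → 1318.
Using p = 0.75: p(1−p) = 0.1875, so n = 1.960² × 0.1875 / 0.027² ≈ 988.07 → 989.
Reduction: 1318 − 989 = 329.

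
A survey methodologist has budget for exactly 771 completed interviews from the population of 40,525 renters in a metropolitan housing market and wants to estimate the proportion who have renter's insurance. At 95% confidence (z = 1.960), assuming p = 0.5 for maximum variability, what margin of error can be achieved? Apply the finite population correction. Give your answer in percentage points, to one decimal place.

3.5

Finite-population factor: (N−n)/(N−1) = (40525−771)/(40525−1) = 0.9810.
SE(p̂) = √[p(1−p)/n · (N−n)/(N−1)] = √[0.2500/771 × 0.9810] = 0.01784.
E = z × SE = 1.960 × 0.01784 = 0.03496 ≈ 3.5 percentage points.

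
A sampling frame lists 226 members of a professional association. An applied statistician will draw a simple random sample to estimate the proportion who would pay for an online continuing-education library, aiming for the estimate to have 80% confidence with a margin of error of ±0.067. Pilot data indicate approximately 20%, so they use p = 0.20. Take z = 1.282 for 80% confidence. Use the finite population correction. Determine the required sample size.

Unadjusted: n₀ = 1.282² × 0.20 × 0.80 / 0.067² ≈ 58.58, so n₀ = 59.
Finite population correction with N = 226: n = n₀ / (1 + (n₀−1)/N) = 59 / (1 + 58/226) = 59 / 1.2566 ≈ 46.95.
Rounding up, n = 47.

47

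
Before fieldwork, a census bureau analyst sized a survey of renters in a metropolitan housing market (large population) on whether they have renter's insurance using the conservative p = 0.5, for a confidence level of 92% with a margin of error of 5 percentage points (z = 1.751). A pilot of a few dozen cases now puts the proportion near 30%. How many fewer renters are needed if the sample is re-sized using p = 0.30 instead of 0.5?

49

Conservative (p = 0.5): n = 1.751² × 0.25 / 0.050² ≈ 306.60 → 307.
Using p = 0.30: p(1−p) = 0.2100, so n = 1.751² × 0.2100 / 0.050² ≈ 257.54 → 258.
Reduction: 307 − 258 = 49.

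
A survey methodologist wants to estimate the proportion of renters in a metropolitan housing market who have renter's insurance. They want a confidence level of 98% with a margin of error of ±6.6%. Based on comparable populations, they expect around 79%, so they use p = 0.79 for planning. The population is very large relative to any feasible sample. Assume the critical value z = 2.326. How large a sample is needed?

With p = 0.79, p(1−p) = 0.1659.
n = z²·p(1−p)/E² = 2.326² × 0.1659 / 0.066² = 5.4103 × 0.1659 / 0.004356 ≈ 206.05.
Rounding up gives n = 207.

207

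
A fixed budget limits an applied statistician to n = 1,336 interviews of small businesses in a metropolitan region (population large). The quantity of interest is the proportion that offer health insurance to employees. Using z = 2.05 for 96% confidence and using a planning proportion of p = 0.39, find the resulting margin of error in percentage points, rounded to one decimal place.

SE(p̂) = √[p(1−p)/n] = √[0.2379/1336] = 0.01334.
E = z × SE = 2.05 × 0.01334 = 0.02736, or 2.7 percentage points.

2.7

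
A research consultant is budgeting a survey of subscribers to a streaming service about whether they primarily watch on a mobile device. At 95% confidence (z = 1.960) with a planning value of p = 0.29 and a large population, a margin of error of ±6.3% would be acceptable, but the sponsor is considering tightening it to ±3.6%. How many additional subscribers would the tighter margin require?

411

At ±6.3%: n = 1.960² × 0.2059 / 0.063² ≈ 199.29 → 200.
At ±3.6%: n = 1.960² × 0.2059 / 0.036² ≈ 610.33 → 611.
Additional respondents: 611 − 200 = 411.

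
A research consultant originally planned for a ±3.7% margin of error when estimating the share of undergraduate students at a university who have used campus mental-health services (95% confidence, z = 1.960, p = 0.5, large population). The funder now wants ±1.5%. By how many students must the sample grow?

3567

At ±3.7%: n = 1.960² × 0.2500 / 0.037² ≈ 701.53 → 702.
At ±1.5%: n = 1.960² × 0.2500 / 0.015² ≈ 4268.44 → 4269.
Additional respondents: 4269 − 702 = 3567.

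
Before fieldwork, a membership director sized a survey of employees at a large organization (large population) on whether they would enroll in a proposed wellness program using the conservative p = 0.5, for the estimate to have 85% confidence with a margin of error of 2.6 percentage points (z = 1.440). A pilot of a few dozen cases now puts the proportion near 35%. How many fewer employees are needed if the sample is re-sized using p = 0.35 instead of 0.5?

Conservative (p = 0.5): n = 1.440² × 0.25 / 0.026² ≈ 766.86 → 767.
Using p = 0.35: p(1−p) = 0.2275, so n = 1.440² × 0.2275 / 0.026² ≈ 697.85 → 698.
Reduction: 767 − 698 = 69.

69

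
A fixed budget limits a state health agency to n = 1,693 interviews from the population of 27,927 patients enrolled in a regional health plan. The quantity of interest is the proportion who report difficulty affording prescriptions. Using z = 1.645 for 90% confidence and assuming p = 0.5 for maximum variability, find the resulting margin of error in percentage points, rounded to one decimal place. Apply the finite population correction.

1.9

Finite-population factor: (N−n)/(N−1) = (27927−1693)/(27927−1) = 0.9394.
SE(p̂) = √[p(1−p)/n · (N−n)/(N−1)] = √[0.2500/1693 × 0.9394] = 0.01178.
E = z × SE = 1.645 × 0.01178 = 0.01937 ≈ 1.9 percentage points.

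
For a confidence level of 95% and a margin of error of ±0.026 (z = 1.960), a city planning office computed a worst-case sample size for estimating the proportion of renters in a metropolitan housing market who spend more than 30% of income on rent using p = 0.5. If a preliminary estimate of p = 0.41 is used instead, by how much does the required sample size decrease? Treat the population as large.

Conservative (p = 0.5): n = 1.960² × 0.25 / 0.026² ≈ 1420.71 → 1421.
Using p = 0.41: p(1−p) = 0.2419, so n = 1.960² × 0.2419 / 0.026² ≈ 1374.68 → 1375.
Reduction: 1421 − 1375 = 46.

46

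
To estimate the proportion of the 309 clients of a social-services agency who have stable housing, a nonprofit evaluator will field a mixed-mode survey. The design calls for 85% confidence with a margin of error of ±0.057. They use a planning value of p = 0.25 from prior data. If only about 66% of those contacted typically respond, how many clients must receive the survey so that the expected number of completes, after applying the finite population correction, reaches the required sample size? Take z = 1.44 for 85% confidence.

Completed interviews needed (unadjusted): n₀ = 1.44² × 0.1875 / 0.057² ≈ 119.67 → 120.
FPC for N = 309: n = 120 / (1 + 119/309) = 120 / 1.3851 ≈ 86.64 → 87.
At a 66% response rate, contacts needed = 87 / 0.66 ≈ 131.82 → 132.

132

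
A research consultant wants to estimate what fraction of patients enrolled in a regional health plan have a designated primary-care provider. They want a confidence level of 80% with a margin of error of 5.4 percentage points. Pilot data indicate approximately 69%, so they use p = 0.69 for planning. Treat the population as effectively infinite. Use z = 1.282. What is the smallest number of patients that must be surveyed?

With p = 0.69, p(1−p) = 0.2139.
n = z²·p(1−p)/E² = 1.282² × 0.2139 / 0.054² = 1.6435 × 0.2139 / 0.002916 ≈ 120.56.
Rounding up gives n = 121.

121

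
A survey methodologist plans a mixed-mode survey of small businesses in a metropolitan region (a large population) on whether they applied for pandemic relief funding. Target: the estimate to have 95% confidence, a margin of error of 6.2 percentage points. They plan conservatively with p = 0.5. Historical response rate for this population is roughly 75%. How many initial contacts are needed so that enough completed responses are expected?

For 95% confidence, z = 1.960.
Completed interviews needed: n₀ = 1.960² × 0.2500 / 0.062² ≈ 249.84 → 250.
At a 75% response rate, contacts needed = 250 / 0.75 ≈ 333.33 → 334.

334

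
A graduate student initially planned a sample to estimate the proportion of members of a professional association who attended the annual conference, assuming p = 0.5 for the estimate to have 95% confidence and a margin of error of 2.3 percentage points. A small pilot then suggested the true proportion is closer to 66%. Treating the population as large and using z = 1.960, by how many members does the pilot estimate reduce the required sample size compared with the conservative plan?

186

Conservative (p = 0.5): n = 1.960² × 0.25 / 0.023² ≈ 1815.50 → 1816.
Using p = 0.66: p(1−p) = 0.2244, so n = 1.960² × 0.2244 / 0.023² ≈ 1629.59 → 1630.
Reduction: 1816 − 1630 = 186.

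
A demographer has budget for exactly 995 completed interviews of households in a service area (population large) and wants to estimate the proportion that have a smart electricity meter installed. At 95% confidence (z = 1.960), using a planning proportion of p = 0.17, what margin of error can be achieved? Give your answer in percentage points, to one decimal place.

SE(p̂) = √[p(1−p)/n] = √[0.1411/995] = 0.01191.
E = z × SE = 1.960 × 0.01191 = 0.02334, or 2.3 percentage points.

2.3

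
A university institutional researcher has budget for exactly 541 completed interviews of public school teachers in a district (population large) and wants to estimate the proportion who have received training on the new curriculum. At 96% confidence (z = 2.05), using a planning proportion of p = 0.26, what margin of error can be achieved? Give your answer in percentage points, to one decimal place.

SE(p̂) = √[p(1−p)/n] = √[0.1924/541] = 0.01886.
E = z × SE = 2.05 × 0.01886 = 0.03866, or 3.9 percentage points.

3.9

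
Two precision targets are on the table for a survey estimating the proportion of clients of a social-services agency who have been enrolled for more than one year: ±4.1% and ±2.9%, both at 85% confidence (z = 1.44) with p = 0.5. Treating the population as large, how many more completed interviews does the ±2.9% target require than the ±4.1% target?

308

At ±4.1%: n = 1.44² × 0.2500 / 0.041² ≈ 308.39 → 309.
At ±2.9%: n = 1.44² × 0.2500 / 0.029² ≈ 616.41 → 617.
Additional respondents: 617 − 309 = 308.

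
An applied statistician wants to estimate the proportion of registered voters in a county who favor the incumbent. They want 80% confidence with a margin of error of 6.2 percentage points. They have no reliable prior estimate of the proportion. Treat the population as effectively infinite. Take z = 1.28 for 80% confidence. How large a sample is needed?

With no prior estimate, use p = 0.5, giving p(1−p) = 0.25.
n = z²·p(1−p)/E² = 1.28² × 0.2500 / 0.062² = 1.6384 × 0.2500 / 0.003844 ≈ 106.56.
Rounding up gives n = 107.

107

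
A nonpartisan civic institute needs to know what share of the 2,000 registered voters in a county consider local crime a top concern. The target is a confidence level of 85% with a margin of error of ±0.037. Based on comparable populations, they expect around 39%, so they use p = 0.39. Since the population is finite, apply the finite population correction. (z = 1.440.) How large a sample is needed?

306

Unadjusted: n₀ = 1.440² × 0.39 × 0.61 / 0.037² ≈ 360.34, so n₀ = 361.
Finite population correction with N = 2,000: n = n₀ / (1 + (n₀−1)/N) = 361 / (1 + 360/2000) = 361 / 1.1800 ≈ 305.93.
Rounding up, n = 306.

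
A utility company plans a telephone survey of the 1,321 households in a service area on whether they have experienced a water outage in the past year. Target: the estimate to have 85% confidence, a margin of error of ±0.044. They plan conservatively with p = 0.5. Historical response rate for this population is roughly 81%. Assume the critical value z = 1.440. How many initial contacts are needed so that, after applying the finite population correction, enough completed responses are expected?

Completed interviews needed (unadjusted): n₀ = 1.440² × 0.2500 / 0.044² ≈ 267.77 → 268.
FPC for N = 1,321: n = 268 / (1 + 267/1321) = 268 / 1.2021 ≈ 222.94 → 223.
At an 81% response rate, contacts needed = 223 / 0.81 ≈ 275.31 → 276.

276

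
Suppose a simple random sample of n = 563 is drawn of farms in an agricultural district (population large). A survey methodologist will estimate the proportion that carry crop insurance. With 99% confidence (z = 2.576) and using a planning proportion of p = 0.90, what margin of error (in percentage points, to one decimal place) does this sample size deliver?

SE(p̂) = √[p(1−p)/n] = √[0.0900/563] = 0.01264.
E = z × SE = 2.576 × 0.01264 = 0.03257, or 3.3 percentage points.

3.3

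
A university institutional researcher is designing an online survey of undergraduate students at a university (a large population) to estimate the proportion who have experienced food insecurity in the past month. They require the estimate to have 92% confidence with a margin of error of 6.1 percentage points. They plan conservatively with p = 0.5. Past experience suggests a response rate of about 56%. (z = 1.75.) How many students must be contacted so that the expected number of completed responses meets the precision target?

368

Completed interviews needed: n₀ = 1.75² × 0.2500 / 0.061² ≈ 205.76 → 206.
At a 56% response rate, contacts needed = 206 / 0.56 ≈ 367.86 → 368.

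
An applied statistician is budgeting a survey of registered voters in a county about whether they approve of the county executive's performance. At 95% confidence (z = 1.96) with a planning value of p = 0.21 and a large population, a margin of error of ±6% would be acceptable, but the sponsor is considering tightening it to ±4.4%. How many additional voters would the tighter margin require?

152

At ±6%: n = 1.96² × 0.1659 / 0.060² ≈ 177.03 → 178.
At ±4.4%: n = 1.96² × 0.1659 / 0.044² ≈ 329.19 → 330.
Additional respondents: 330 − 178 = 152.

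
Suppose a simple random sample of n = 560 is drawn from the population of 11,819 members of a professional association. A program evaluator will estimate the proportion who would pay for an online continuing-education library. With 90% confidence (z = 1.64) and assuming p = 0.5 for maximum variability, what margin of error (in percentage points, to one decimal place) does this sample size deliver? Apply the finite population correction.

Finite-population factor: (N−n)/(N−1) = (11819−560)/(11819−1) = 0.9527.
SE(p̂) = √[p(1−p)/n · (N−n)/(N−1)] = √[0.2500/560 × 0.9527] = 0.02062.
E = z × SE = 1.64 × 0.02062 = 0.03382 ≈ 3.4 percentage points.

3.4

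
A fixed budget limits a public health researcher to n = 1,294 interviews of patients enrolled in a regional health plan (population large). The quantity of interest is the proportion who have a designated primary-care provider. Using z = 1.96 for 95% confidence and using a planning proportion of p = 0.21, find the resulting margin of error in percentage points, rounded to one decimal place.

2.2

SE(p̂) = √[p(1−p)/n] = √[0.1659/1294] = 0.01132.
E = z × SE = 1.96 × 0.01132 = 0.02219, or 2.2 percentage points.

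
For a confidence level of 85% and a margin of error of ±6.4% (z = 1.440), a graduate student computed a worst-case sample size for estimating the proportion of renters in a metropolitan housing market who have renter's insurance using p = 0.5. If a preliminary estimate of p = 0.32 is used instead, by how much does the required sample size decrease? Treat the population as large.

16

Conservative (p = 0.5): n = 1.440² × 0.25 / 0.064² ≈ 126.56 → 127.
Using p = 0.32: p(1−p) = 0.2176, so n = 1.440² × 0.2176 / 0.064² ≈ 110.16 → 111.
Reduction: 127 − 111 = 16.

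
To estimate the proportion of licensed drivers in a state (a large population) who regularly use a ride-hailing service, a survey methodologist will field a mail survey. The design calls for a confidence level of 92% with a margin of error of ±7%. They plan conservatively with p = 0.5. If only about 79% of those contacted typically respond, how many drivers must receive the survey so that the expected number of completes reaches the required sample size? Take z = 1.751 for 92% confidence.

199

Completed interviews needed: n₀ = 1.751² × 0.2500 / 0.070² ≈ 156.43 → 157.
At a 79% response rate, contacts needed = 157 / 0.79 ≈ 198.73 → 199.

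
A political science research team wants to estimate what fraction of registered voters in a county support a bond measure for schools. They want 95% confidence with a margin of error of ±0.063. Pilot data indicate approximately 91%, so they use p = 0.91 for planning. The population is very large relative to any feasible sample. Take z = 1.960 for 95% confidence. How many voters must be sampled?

80

With p = 0.91, p(1−p) = 0.0819.
n = z²·p(1−p)/E² = 1.960² × 0.0819 / 0.063² = 3.8416 × 0.0819 / 0.003969 ≈ 79.27.
Rounding up gives n = 80.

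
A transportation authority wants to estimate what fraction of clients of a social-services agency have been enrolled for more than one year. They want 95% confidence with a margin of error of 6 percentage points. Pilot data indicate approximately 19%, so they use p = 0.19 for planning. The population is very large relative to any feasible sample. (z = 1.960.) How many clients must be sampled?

With p = 0.19, p(1−p) = 0.1539.
n = z²·p(1−p)/E² = 1.960² × 0.1539 / 0.060² = 3.8416 × 0.1539 / 0.003600 ≈ 164.23.
Rounding up gives n = 165.

165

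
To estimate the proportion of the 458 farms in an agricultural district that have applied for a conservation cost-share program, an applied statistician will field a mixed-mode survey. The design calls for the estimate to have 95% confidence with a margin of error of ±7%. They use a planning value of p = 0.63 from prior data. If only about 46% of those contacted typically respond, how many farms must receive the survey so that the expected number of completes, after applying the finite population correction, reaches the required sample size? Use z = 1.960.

Completed interviews needed (unadjusted): n₀ = 1.960² × 0.2331 / 0.070² ≈ 182.75 → 183.
FPC for N = 458: n = 183 / (1 + 182/458) = 183 / 1.3974 ≈ 130.96 → 131.
At a 46% response rate, contacts needed = 131 / 0.46 ≈ 284.78 → 285.

285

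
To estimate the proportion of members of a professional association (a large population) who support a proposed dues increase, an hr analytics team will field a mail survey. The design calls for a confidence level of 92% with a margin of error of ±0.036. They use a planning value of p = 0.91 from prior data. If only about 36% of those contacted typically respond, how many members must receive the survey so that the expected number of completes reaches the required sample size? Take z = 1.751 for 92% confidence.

539

Completed interviews needed: n₀ = 1.751² × 0.0819 / 0.036² ≈ 193.75 → 194.
At a 36% response rate, contacts needed = 194 / 0.36 ≈ 538.89 → 539.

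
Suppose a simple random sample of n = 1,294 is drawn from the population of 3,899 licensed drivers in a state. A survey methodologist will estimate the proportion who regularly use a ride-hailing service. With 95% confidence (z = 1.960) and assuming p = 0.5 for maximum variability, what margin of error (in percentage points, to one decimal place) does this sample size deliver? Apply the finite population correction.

Finite-population factor: (N−n)/(N−1) = (3899−1294)/(3899−1) = 0.6683.
SE(p̂) = √[p(1−p)/n · (N−n)/(N−1)] = √[0.2500/1294 × 0.6683] = 0.01136.
E = z × SE = 1.960 × 0.01136 = 0.02227 ≈ 2.2 percentage points.

2.2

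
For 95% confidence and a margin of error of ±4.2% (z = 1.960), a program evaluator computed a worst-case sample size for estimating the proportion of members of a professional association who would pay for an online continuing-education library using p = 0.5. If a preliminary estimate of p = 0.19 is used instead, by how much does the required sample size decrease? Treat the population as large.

Conservative (p = 0.5): n = 1.960² × 0.25 / 0.042² ≈ 544.44 → 545.
Using p = 0.19: p(1−p) = 0.1539, so n = 1.960² × 0.1539 / 0.042² ≈ 335.16 → 336.
Reduction: 545 − 336 = 209.

209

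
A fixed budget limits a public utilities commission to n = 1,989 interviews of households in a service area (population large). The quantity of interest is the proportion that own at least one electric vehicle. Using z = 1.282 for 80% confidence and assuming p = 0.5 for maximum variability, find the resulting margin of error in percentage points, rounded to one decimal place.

SE(p̂) = √[p(1−p)/n] = √[0.2500/1989] = 0.01121.
E = z × SE = 1.282 × 0.01121 = 0.01437, or 1.4 percentage points.

1.4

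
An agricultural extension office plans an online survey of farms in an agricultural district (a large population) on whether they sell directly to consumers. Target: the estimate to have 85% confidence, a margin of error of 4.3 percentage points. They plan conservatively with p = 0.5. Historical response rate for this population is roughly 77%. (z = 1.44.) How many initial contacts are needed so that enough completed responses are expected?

Completed interviews needed: n₀ = 1.44² × 0.2500 / 0.043² ≈ 280.37 → 281.
At a 77% response rate, contacts needed = 281 / 0.77 ≈ 364.94 → 365.

365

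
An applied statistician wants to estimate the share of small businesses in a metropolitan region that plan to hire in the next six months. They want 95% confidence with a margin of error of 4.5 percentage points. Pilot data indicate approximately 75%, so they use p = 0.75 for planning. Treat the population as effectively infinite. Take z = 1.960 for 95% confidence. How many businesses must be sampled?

356

With p = 0.75, p(1−p) = 0.1875.
n = z²·p(1−p)/E² = 1.960² × 0.1875 / 0.045² = 3.8416 × 0.1875 / 0.002025 ≈ 355.70.
Rounding up gives n = 356.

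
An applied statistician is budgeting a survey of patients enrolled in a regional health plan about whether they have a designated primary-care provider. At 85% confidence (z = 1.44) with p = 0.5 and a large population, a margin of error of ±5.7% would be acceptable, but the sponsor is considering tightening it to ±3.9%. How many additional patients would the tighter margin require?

181

At ±5.7%: n = 1.44² × 0.2500 / 0.057² ≈ 159.56 → 160.
At ±3.9%: n = 1.44² × 0.2500 / 0.039² ≈ 340.83 → 341.
Additional respondents: 341 − 160 = 181.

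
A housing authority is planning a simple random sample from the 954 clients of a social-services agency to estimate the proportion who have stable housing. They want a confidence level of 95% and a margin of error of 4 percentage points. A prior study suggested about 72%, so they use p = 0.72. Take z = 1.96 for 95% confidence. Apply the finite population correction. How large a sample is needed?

322

Unadjusted: n₀ = 1.96² × 0.72 × 0.28 / 0.040² ≈ 484.04, so n₀ = 485.
Finite population correction with N = 954: n = n₀ / (1 + (n₀−1)/N) = 485 / (1 + 484/954) = 485 / 1.5073 ≈ 321.76.
Rounding up, n = 322.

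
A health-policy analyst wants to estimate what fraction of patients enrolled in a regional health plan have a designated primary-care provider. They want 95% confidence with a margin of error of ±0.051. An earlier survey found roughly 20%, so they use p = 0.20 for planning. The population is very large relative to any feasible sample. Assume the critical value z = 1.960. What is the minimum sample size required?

With p = 0.20, p(1−p) = 0.1600.
n = z²·p(1−p)/E² = 1.960² × 0.1600 / 0.051² = 3.8416 × 0.1600 / 0.002601 ≈ 236.32.
Rounding up gives n = 237.

237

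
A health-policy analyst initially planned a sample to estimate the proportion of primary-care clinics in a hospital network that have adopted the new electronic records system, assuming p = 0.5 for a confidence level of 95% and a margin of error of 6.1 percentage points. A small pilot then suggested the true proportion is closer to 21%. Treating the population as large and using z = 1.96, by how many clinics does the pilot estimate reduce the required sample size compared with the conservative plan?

Conservative (p = 0.5): n = 1.96² × 0.25 / 0.061² ≈ 258.10 → 259.
Using p = 0.21: p(1−p) = 0.1659, so n = 1.96² × 0.1659 / 0.061² ≈ 171.28 → 172.
Reduction: 259 − 172 = 87.

87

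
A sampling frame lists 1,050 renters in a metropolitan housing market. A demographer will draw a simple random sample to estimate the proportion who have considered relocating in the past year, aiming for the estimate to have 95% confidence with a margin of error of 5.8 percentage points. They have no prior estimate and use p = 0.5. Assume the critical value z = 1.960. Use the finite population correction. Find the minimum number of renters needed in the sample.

Unadjusted: n₀ = 1.960² × 0.50 × 0.50 / 0.058² ≈ 285.49, so n₀ = 286.
Finite population correction with N = 1,050: n = n₀ / (1 + (n₀−1)/N) = 286 / (1 + 285/1050) = 286 / 1.2714 ≈ 224.94.
Rounding up, n = 225.

225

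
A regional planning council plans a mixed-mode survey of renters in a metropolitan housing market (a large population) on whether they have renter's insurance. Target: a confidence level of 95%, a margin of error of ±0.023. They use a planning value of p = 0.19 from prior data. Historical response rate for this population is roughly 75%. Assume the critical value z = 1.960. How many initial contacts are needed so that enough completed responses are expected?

Completed interviews needed: n₀ = 1.960² × 0.1539 / 0.023² ≈ 1117.62 → 1118.
At a 75% response rate, contacts needed = 1118 / 0.75 ≈ 1490.67 → 1491.

1491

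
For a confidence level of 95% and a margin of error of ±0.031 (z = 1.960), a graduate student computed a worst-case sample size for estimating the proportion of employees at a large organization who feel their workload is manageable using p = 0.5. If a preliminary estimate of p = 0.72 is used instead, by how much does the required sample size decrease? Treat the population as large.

Conservative (p = 0.5): n = 1.960² × 0.25 / 0.031² ≈ 999.38 → 1000.
Using p = 0.72: p(1−p) = 0.2016, so n = 1.960² × 0.2016 / 0.031² ≈ 805.90 → 806.
Reduction: 1000 − 806 = 194.

194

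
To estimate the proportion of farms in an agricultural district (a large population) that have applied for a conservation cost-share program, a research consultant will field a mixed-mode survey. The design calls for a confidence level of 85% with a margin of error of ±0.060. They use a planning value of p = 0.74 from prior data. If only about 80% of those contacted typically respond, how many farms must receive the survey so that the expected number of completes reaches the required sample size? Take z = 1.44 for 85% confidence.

139

Completed interviews needed: n₀ = 1.44² × 0.1924 / 0.060² ≈ 110.82 → 111.
At an 80% response rate, contacts needed = 111 / 0.80 ≈ 138.75 → 139.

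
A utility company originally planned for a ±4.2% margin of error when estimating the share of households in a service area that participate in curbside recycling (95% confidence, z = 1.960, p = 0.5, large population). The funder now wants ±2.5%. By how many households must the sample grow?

992

At ±4.2%: n = 1.960² × 0.2500 / 0.042² ≈ 544.44 → 545.
At ±2.5%: n = 1.960² × 0.2500 / 0.025² ≈ 1536.64 → 1537.
Additional respondents: 1537 − 545 = 992.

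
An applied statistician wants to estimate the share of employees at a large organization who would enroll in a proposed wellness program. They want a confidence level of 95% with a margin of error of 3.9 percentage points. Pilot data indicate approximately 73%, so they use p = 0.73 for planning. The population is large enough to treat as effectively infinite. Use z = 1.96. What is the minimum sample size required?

498

With p = 0.73, p(1−p) = 0.1971.
n = z²·p(1−p)/E² = 1.96² × 0.1971 / 0.039² = 3.8416 × 0.1971 / 0.001521 ≈ 497.82.
Rounding up gives n = 498.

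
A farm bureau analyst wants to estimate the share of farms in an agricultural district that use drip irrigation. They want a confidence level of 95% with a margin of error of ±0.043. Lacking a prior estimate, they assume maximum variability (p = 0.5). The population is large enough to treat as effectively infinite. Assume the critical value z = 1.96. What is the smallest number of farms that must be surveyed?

With p = 0.5, p(1−p) = 0.25.
n = z²·p(1−p)/E² = 1.96² × 0.2500 / 0.043² = 3.8416 × 0.2500 / 0.001849 ≈ 519.42.
Rounding up gives n = 520.

520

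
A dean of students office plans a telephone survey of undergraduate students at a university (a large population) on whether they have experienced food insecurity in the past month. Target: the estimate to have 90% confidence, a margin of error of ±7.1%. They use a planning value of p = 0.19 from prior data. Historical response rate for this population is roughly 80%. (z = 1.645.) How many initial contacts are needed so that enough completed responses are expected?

Completed interviews needed: n₀ = 1.645² × 0.1539 / 0.071² ≈ 82.61 → 83.
At an 80% response rate, contacts needed = 83 / 0.80 ≈ 103.75 → 104.

104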